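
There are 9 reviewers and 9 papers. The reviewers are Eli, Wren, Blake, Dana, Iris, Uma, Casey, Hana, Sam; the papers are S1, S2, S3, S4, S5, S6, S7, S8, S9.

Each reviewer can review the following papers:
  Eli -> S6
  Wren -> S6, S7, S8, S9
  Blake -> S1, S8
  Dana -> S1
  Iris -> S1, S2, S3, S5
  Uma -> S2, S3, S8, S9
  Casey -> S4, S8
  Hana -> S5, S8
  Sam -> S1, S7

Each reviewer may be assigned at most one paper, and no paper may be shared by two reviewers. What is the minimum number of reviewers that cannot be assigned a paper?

One maximum matching: Eli–S6, Wren–S9, Blake–S8, Dana–S1, Iris–S3, Uma–S2, Casey–S4, Hana–S5, Sam–S7.
All 9 reviewers are matched, so no larger matching exists.
That matches 9 of the 9, leaving 0 unmatched; no matching can do better.

0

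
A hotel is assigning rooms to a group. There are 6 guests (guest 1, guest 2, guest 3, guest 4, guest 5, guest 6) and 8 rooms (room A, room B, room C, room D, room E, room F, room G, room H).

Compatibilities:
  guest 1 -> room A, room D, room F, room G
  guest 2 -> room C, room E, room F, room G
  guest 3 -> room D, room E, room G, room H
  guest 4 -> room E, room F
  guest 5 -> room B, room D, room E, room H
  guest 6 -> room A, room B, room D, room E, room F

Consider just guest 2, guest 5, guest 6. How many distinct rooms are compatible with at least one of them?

The union of neighbours of {guest 2, guest 5, guest 6} is {room A, room B, room C, room D, room E, room F, room G, room H}, which has 8 elements.
Since |N(S)| = 8 ≥ |S| = 3, Hall's condition holds for this subset.

8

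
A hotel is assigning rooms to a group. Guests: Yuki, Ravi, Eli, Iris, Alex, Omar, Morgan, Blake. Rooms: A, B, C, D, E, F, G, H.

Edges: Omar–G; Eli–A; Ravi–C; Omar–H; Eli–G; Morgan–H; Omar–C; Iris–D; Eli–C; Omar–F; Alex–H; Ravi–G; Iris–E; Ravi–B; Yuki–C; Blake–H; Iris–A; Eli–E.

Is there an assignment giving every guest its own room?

The set {Alex, Morgan, Blake} has only 1 neighbour ({H}), so by Hall's theorem at most 6 of the 8 guests can be matched.
Hence no matching covers every guest.

No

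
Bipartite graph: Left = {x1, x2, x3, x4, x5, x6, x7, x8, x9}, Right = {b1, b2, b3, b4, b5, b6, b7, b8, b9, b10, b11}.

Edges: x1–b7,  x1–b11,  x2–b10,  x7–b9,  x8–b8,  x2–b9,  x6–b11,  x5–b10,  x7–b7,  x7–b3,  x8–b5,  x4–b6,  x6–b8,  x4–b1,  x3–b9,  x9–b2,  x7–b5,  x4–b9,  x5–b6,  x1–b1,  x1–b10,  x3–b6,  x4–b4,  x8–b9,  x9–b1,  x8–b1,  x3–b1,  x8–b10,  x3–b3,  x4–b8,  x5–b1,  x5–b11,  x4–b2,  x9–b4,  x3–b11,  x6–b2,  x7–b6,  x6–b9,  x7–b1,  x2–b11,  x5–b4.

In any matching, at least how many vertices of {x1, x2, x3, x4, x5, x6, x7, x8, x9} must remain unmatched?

0

For example, pair x1-b11, x2-b9, x3-b6, x4-b1, x5-b10, x6-b8, x7-b7, x8-b5, x9-b4.
This saturates every left vertex, so 9 is the maximum.
That matches 9 of the 9, leaving 0 unmatched; no matching can do better.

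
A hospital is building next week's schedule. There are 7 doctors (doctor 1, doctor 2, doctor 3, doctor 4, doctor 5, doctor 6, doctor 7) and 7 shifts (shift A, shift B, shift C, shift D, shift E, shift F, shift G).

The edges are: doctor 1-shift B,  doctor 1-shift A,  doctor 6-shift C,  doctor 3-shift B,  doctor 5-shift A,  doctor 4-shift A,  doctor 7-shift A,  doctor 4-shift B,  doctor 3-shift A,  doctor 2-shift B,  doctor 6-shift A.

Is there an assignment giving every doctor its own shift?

The set {doctor 1, doctor 2, doctor 3, doctor 4, doctor 5, doctor 7} has only 2 neighbours ({shift A, shift B}), so by Hall's theorem at most 3 of the 7 doctors can be matched.
Hence no matching covers every doctor.

No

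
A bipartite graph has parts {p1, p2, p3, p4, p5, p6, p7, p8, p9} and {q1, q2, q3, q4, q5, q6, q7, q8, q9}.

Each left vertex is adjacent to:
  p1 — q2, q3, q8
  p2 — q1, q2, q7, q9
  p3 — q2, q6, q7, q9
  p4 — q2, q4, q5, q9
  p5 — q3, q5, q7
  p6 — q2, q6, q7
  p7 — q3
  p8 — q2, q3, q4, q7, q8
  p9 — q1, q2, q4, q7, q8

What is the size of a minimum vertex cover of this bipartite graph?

{p1, p2, p3, p4, p5, p6, p7, p8, p9} is a vertex cover of size 9: every edge has an endpoint in this set.
No smaller cover exists because p1–q8, p2–q1, p3–q2, p4–q9, p5–q5, p6–q6, p7–q3, p8–q7, p9–q4 is a matching of size 9, and a cover must include an endpoint of each of these disjoint edges (König's theorem).

9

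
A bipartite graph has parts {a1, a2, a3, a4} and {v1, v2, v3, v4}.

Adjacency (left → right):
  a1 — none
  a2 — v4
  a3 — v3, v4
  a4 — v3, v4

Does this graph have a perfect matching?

No

The set {a1, a2, a3, a4} has only 2 neighbours ({v3, v4}), so by Hall's theorem at most 2 of the 4 left vertices can be matched.
Hence no matching covers every left vertex.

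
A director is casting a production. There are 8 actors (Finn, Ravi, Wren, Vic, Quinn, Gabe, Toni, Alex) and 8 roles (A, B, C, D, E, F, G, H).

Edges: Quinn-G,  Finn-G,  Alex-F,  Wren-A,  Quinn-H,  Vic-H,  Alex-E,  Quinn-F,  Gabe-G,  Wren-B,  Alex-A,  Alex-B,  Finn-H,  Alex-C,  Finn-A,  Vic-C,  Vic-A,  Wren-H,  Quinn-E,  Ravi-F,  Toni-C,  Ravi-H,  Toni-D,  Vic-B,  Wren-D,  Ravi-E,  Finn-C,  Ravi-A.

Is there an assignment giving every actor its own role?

One maximum matching: Finn-H, Ravi-F, Wren-D, Vic-B, Quinn-E, Gabe-G, Toni-C, Alex-A.
Every actor is matched, so this is a perfect matching.

Yes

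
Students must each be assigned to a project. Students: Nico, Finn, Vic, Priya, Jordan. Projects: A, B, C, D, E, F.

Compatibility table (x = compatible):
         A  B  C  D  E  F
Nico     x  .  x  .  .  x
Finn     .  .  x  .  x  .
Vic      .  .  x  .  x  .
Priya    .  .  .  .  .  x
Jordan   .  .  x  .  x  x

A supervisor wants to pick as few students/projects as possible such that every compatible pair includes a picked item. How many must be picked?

The 4 edges Nico–A, Finn–C, Vic–E, Priya–F form a matching, so any vertex cover needs at least 4 vertices (one per matched edge).
Conversely {Nico, C, E, F} meets every edge and has exactly 4 vertices, so 4 is optimal.

4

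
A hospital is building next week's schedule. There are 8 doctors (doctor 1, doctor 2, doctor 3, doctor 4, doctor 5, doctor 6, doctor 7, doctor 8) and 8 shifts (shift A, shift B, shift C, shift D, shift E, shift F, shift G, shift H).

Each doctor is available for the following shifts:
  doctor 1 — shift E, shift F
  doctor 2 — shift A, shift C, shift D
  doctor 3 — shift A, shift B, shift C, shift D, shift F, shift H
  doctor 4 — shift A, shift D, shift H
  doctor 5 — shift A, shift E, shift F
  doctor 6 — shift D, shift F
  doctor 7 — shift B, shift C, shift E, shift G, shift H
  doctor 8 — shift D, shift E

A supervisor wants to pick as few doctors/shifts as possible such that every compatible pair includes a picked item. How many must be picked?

The 8 edges doctor 1–shift F, doctor 2–shift C, doctor 3–shift B, doctor 4–shift H, doctor 5–shift A, doctor 6–shift D, doctor 7–shift G, doctor 8–shift E form a matching, so any vertex cover needs at least 8 vertices (one per matched edge).
Conversely {doctor 1, doctor 2, doctor 3, doctor 4, doctor 5, doctor 6, doctor 7, doctor 8} meets every edge and has exactly 8 vertices, so 8 is optimal.

8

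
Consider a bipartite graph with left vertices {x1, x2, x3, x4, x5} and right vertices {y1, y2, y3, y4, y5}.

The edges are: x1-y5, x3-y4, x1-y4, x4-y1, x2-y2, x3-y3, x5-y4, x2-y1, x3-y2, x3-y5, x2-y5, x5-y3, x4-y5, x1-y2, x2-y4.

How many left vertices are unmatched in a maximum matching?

0

A valid assignment of size 5: x1–y4, x2–y1, x3–y2, x4–y5, x5–y3.
All 5 left vertices are matched, so no larger matching exists.
That matches 5 of the 5, leaving 0 unmatched; no matching can do better.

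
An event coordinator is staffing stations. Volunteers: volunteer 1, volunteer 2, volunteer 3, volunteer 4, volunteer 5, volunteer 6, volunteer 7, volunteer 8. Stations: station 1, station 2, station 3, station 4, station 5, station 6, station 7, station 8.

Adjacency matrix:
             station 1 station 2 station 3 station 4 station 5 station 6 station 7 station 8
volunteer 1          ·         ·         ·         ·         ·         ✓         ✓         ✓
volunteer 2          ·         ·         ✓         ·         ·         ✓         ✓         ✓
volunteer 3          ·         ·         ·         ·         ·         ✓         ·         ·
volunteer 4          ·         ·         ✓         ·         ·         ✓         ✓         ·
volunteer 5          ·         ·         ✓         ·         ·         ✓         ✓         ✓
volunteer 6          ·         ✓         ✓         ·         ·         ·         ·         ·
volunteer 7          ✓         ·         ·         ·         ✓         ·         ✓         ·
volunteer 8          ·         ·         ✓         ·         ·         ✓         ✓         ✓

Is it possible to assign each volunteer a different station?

No

The set {volunteer 1, volunteer 2, volunteer 3, volunteer 4, volunteer 5, volunteer 8} has only 4 neighbours ({station 3, station 6, station 7, station 8}), so by Hall's theorem at most 6 of the 8 volunteers can be matched.
Hence no matching covers every volunteer.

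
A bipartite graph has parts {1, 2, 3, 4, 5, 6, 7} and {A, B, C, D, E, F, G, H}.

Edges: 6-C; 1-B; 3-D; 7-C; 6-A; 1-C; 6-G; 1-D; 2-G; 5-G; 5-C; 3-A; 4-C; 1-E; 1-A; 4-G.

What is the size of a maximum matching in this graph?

For example, pair 1-E, 2-G, 3-D, 4-C, 6-A.
The set {2, 4, 5, 7} has only 2 neighbours ({C, G}), so by Hall's theorem at most 5 of the 7 left vertices can be matched.

5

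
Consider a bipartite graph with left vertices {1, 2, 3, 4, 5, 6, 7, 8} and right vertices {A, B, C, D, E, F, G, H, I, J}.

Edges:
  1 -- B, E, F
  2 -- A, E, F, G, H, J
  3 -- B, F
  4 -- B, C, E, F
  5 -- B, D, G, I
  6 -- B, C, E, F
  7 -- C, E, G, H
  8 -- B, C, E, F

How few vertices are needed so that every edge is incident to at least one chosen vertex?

A maximum matching has 7 edges (e.g. 1–E, 2–J, 3–F, 4–C, 5–D, 6–B, 7–G).
By König's theorem the minimum vertex cover has the same size. One such cover is {2, 5, 7, B, C, E, F}.

7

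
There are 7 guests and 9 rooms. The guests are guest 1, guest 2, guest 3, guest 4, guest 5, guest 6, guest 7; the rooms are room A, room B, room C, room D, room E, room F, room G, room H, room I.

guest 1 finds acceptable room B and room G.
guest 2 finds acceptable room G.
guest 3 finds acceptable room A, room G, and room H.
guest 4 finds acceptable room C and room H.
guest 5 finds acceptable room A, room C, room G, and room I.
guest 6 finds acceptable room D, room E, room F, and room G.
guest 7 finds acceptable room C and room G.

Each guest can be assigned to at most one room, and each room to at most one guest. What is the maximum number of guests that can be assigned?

7

One maximum matching: guest 1-room B, guest 2-room G, guest 3-room A, guest 4-room H, guest 5-room I, guest 6-room F, guest 7-room C.
All 7 guests are matched, so no larger matching exists.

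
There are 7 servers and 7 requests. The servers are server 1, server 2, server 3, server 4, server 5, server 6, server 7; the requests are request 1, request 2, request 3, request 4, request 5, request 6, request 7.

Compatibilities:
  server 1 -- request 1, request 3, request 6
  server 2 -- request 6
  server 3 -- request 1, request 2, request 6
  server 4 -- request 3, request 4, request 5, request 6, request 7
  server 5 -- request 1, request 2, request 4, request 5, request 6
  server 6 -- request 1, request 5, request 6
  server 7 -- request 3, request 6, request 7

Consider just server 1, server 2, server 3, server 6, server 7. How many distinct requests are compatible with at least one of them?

6

The union of neighbours of {server 1, server 2, server 3, server 6, server 7} is {request 1, request 2, request 3, request 5, request 6, request 7}, which has 6 elements.
Since |N(S)| = 6 ≥ |S| = 5, Hall's condition holds for this subset.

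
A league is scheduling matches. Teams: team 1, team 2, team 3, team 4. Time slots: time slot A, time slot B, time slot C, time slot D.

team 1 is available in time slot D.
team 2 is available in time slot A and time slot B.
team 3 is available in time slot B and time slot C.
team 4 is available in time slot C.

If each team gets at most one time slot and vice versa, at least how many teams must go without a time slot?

0

One maximum matching: team 1–time slot D, team 2–time slot A, team 3–time slot B, team 4–time slot C.
This saturates every team, so 4 is the maximum.
That matches 4 of the 4, leaving 0 unmatched; no matching can do better.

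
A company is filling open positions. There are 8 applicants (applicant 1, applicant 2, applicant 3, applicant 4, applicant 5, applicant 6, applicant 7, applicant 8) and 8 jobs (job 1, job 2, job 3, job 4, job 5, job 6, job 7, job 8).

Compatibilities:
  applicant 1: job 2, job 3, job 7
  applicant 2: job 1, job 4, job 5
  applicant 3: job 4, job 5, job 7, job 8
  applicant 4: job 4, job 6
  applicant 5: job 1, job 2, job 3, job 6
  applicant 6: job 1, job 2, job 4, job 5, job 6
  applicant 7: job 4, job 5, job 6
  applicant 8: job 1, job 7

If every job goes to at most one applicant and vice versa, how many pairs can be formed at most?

8

One maximum matching: applicant 1–job 7, applicant 2–job 4, applicant 3–job 8, applicant 4–job 6, applicant 5–job 3, applicant 6–job 2, applicant 7–job 5, applicant 8–job 1.
This saturates every applicant, so 8 is the maximum.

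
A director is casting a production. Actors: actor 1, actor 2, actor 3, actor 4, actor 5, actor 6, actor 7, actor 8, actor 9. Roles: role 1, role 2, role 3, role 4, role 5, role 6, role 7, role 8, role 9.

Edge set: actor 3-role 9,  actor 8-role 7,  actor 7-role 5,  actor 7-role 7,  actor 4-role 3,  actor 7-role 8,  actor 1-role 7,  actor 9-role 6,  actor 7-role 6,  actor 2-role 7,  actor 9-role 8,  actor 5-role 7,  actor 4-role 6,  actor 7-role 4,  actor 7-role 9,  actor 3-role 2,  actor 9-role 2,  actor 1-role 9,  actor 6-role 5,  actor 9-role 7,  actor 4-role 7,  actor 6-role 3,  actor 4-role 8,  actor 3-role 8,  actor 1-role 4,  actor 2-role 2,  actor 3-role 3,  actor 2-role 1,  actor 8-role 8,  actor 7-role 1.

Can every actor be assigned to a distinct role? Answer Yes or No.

Yes

One maximum matching: actor 1–role 4, actor 2–role 1, actor 3–role 3, actor 4–role 6, actor 5–role 7, actor 6–role 5, actor 7–role 9, actor 8–role 8, actor 9–role 2.
All 9 actors are covered.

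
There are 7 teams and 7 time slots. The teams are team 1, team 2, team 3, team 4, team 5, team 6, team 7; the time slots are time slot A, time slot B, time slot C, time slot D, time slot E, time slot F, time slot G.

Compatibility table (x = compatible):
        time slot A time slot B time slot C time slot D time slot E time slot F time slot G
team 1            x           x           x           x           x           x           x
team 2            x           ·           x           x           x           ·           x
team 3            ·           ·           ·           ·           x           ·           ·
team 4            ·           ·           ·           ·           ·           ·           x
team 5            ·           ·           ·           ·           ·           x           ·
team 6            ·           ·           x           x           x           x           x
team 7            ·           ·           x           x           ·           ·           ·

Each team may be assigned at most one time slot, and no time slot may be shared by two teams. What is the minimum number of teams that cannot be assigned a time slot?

0

For example, pair team 1→time slot B, team 2→time slot A, team 3→time slot E, team 4→time slot G, team 5→time slot F, team 6→time slot C, team 7→time slot D.
This saturates every team, so 7 is the maximum.
That matches 7 of the 7, leaving 0 unmatched; no matching can do better.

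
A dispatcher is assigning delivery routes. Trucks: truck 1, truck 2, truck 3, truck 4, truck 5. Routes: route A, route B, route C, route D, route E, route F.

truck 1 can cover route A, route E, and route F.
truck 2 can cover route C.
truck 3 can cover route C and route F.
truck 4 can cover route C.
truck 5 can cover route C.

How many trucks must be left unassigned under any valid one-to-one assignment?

2

One maximum matching: truck 1–route E, truck 2–route C, truck 3–route F.
The set {truck 2, truck 4, truck 5} has only 1 neighbour ({route C}), so by Hall's theorem at most 3 of the 5 trucks can be matched.
That matches 3 of the 5, leaving 2 unmatched; no matching can do better.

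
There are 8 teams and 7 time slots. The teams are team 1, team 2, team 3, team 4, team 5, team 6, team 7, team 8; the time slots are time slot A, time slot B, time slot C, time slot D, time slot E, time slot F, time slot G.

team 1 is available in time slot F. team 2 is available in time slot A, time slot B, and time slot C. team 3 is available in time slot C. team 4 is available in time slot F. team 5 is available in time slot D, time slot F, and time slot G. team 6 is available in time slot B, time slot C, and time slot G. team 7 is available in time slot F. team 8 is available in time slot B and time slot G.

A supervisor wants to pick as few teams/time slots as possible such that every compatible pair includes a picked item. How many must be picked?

6

The 6 edges team 1–time slot F, team 2–time slot A, team 3–time slot C, team 5–time slot D, team 6–time slot B, team 8–time slot G form a matching, so any vertex cover needs at least 6 vertices (one per matched edge).
Conversely {team 2, team 3, team 5, team 6, team 8, time slot F} meets every edge and has exactly 6 vertices, so 6 is optimal.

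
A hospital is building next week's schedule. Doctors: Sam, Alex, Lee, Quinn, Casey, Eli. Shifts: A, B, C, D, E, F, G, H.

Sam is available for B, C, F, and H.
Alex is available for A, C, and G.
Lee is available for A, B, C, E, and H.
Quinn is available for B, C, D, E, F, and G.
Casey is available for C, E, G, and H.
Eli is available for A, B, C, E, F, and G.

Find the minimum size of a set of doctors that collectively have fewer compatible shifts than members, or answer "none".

A matching saturating every doctor exists, for instance Sam→B, Alex→A, Lee→H, Quinn→E, Casey→C, Eli→G.
By Hall's marriage theorem, this means |N(S)| ≥ |S| for every subset S, so no violating subset exists.

none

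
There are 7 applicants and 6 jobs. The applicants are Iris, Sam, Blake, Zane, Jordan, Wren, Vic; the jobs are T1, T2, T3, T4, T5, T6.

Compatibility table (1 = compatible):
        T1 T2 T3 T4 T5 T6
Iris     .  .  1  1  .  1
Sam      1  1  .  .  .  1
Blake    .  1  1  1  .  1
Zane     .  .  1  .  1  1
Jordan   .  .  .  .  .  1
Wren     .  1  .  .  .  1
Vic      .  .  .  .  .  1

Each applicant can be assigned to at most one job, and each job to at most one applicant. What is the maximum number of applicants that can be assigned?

A valid assignment of size 6: Iris-T3, Sam-T1, Blake-T4, Zane-T5, Jordan-T6, Wren-T2.
The set {Jordan, Vic} has only 1 neighbour ({T6}), so by Hall's theorem at most 6 of the 7 applicants can be matched.

6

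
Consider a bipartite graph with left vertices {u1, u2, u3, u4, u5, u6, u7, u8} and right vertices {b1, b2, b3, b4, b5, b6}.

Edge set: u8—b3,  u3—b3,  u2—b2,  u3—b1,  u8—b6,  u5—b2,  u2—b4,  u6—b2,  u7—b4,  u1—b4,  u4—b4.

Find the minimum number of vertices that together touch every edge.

4

A maximum matching has 4 edges (e.g. u1–b4, u2–b2, u3–b1, u8–b3).
By König's theorem the minimum vertex cover has the same size. One such cover is {u3, u8, b2, b4}.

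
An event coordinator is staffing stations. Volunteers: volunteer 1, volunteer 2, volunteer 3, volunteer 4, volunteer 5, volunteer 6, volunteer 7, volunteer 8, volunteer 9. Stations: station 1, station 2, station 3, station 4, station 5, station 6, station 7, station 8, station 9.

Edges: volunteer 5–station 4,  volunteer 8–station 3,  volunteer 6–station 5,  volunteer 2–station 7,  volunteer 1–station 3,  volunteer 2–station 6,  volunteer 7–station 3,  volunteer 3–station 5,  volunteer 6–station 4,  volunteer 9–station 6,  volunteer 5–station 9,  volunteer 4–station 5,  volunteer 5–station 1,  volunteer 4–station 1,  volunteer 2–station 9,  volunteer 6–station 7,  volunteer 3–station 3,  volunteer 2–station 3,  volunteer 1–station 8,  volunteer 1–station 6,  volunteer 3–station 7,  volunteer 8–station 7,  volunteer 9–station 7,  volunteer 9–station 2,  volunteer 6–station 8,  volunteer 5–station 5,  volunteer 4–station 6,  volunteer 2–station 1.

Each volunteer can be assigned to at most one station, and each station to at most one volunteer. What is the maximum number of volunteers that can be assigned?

9

One maximum matching: volunteer 1-station 6, volunteer 2-station 9, volunteer 3-station 5, volunteer 4-station 1, volunteer 5-station 4, volunteer 6-station 8, volunteer 7-station 3, volunteer 8-station 7, volunteer 9-station 2.
This saturates every volunteer, so 9 is the maximum.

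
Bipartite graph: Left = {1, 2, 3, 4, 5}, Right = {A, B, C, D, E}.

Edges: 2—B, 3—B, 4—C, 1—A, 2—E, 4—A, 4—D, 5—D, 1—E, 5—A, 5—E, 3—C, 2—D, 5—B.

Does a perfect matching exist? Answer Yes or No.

A valid assignment of size 5: 1–A, 2–E, 3–C, 4–D, 5–B.
All 5 left vertices are covered.

Yes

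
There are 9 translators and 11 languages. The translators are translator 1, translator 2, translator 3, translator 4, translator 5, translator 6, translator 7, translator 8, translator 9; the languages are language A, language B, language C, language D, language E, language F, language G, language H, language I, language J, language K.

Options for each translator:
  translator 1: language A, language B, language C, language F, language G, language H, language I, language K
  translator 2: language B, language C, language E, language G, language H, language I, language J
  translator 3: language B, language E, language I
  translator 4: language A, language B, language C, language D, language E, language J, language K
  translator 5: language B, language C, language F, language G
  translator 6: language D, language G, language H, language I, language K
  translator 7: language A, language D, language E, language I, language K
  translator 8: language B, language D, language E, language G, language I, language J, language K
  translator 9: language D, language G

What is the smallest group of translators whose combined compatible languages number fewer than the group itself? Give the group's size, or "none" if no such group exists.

A matching saturating every translator exists, for instance translator 1→language B, translator 2→language J, translator 3→language E, translator 4→language C, translator 5→language F, translator 6→language I, translator 7→language A, translator 8→language D, translator 9→language G.
By Hall's marriage theorem, this means |N(S)| ≥ |S| for every subset S, so no violating subset exists.

none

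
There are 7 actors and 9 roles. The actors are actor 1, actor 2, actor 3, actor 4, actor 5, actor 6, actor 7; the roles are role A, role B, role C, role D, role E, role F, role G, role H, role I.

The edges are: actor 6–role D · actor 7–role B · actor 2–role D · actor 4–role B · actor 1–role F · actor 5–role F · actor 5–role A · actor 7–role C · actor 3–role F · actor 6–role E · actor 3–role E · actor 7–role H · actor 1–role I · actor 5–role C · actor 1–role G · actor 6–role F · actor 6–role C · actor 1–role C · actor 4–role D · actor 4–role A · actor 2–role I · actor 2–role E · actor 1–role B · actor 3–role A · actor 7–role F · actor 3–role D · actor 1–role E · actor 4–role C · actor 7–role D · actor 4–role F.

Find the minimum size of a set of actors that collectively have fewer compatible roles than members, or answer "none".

none

A matching saturating every actor exists, for instance actor 1→role G, actor 2→role I, actor 3→role D, actor 4→role F, actor 5→role A, actor 6→role E, actor 7→role C.
By Hall's marriage theorem, this means |N(S)| ≥ |S| for every subset S, so no violating subset exists.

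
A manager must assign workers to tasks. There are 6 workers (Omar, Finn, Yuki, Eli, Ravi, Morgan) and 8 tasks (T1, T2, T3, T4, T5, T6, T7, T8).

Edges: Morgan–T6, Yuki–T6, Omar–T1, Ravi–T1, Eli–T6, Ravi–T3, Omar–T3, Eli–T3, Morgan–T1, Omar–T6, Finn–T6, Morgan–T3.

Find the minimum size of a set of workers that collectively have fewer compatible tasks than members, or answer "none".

2

Take S = {Finn, Yuki}. Its neighbourhood is {T6}, so |N(S)| = 1 < |S| = 2.
No single vertex violates Hall's condition since each has at least one neighbour, so 2 is the minimum.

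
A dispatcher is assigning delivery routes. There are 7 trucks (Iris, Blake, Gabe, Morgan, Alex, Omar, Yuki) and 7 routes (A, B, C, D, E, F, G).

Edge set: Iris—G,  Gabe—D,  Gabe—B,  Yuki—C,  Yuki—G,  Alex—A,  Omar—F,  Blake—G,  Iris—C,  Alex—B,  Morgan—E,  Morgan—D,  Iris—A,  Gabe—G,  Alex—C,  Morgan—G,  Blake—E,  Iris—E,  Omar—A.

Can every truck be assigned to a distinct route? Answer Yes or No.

A valid assignment of size 7: Iris→E, Blake→G, Gabe→B, Morgan→D, Alex→A, Omar→F, Yuki→C.
Every truck is matched, so this is a perfect matching.

Yes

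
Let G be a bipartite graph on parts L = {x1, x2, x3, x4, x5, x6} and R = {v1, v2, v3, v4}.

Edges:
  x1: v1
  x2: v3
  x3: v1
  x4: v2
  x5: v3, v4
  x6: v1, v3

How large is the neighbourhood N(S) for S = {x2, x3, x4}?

The union of neighbours of {x2, x3, x4} is {v1, v2, v3}, which has 3 elements.
Since |N(S)| = 3 ≥ |S| = 3, Hall's condition holds for this subset.

3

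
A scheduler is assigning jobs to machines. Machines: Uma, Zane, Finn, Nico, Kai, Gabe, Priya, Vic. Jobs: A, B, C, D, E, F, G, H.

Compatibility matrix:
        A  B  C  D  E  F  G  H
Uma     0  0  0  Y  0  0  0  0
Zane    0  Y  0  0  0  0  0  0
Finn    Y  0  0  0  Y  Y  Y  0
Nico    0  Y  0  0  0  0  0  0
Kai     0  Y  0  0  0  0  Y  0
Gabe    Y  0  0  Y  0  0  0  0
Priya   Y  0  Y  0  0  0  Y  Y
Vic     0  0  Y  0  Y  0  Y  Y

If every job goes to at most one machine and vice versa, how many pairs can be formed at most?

7

A valid assignment of size 7: Uma-D, Zane-B, Finn-F, Kai-G, Gabe-A, Priya-C, Vic-E.
The set {Zane, Nico} has only 1 neighbour ({B}), so by Hall's theorem at most 7 of the 8 machines can be matched.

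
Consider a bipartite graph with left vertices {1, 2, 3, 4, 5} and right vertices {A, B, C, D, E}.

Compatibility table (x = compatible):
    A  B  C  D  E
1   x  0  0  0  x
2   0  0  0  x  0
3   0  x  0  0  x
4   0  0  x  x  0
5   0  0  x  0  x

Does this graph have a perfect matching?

Yes

One maximum matching: 1-A, 2-D, 3-B, 4-C, 5-E.
All 5 left vertices are covered.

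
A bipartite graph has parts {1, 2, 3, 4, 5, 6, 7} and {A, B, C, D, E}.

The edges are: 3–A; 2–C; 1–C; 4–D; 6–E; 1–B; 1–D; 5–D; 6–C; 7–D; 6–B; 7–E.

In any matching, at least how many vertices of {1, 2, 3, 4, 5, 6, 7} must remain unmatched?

2

For example, pair 1-B, 2-C, 3-A, 4-D, 6-E.
The set {1, 2, 4, 5, 6, 7} has only 4 neighbours ({B, C, D, E}), so by Hall's theorem at most 5 of the 7 left vertices can be matched.
That matches 5 of the 7, leaving 2 unmatched; no matching can do better.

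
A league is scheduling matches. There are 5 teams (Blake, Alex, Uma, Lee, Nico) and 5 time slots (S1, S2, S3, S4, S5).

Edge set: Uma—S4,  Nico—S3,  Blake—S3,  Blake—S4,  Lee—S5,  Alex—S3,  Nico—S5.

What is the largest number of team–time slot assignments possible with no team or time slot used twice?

For example, pair Blake→S4, Alex→S3, Lee→S5.
The set {Blake, Alex, Uma, Lee, Nico} has only 3 neighbours ({S3, S4, S5}), so by Hall's theorem at most 3 of the 5 teams can be matched.

3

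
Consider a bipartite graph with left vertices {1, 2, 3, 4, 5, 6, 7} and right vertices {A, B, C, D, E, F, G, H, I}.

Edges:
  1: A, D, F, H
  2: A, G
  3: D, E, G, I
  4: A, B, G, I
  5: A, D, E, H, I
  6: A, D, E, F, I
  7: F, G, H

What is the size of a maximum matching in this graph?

A valid assignment of size 7: 1-D, 2-G, 3-E, 4-B, 5-A, 6-I, 7-F.
All 7 left vertices are matched, so no larger matching exists.

7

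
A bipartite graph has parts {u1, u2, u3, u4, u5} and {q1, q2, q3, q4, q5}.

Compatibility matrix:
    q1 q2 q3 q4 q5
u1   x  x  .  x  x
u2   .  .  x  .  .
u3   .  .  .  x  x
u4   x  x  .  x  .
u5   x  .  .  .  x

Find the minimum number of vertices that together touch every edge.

The 5 edges u1–q2, u2–q3, u3–q4, u4–q1, u5–q5 form a matching, so any vertex cover needs at least 5 vertices (one per matched edge).
Conversely {u1, u2, u3, u4, u5} meets every edge and has exactly 5 vertices, so 5 is optimal.

5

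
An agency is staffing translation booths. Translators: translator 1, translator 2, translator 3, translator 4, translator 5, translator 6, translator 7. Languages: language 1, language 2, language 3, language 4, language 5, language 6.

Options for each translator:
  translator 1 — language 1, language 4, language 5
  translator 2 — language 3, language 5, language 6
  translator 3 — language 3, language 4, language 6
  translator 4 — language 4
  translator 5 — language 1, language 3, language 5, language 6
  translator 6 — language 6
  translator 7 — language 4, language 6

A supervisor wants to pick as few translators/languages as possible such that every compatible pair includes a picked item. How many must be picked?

{language 1, language 3, language 4, language 5, language 6} is a vertex cover of size 5: every edge has an endpoint in this set.
No smaller cover exists because translator 1–language 1, translator 2–language 5, translator 3–language 3, translator 4–language 4, translator 5–language 6 is a matching of size 5, and a cover must include an endpoint of each of these disjoint edges (König's theorem).

5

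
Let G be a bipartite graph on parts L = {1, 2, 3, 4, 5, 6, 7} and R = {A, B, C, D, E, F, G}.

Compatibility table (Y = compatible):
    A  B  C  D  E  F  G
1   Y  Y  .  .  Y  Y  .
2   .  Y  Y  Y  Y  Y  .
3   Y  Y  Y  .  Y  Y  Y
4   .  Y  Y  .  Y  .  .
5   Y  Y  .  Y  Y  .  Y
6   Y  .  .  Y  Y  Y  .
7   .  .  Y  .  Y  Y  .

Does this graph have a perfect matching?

Yes

For example, pair 1–B, 2–F, 3–A, 4–C, 5–G, 6–D, 7–E.
Every left vertex is matched, so this is a perfect matching.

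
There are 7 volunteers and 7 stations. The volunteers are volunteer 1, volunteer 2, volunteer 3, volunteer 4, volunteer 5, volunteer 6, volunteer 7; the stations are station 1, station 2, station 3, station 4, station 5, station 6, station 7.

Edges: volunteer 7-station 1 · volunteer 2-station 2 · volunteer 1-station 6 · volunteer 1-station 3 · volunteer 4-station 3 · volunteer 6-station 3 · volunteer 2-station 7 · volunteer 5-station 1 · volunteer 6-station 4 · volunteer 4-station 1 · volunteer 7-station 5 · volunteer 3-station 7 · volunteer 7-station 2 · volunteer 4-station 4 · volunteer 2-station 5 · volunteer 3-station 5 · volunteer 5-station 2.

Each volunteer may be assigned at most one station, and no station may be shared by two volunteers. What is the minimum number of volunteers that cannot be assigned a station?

For example, pair volunteer 1–station 6, volunteer 2–station 7, volunteer 3–station 5, volunteer 4–station 3, volunteer 5–station 1, volunteer 6–station 4, volunteer 7–station 2.
All 7 volunteers are matched, so no larger matching exists.
That matches 7 of the 7, leaving 0 unmatched; no matching can do better.

0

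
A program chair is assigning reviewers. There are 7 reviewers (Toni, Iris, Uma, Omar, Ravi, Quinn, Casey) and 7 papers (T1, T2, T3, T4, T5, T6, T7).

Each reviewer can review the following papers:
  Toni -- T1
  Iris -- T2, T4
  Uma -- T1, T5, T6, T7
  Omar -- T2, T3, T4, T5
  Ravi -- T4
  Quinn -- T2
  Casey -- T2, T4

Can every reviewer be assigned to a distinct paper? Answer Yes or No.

No

The set {Iris, Ravi, Quinn, Casey} has only 2 neighbours ({T2, T4}), so by Hall's theorem at most 5 of the 7 reviewers can be matched.
Hence no matching covers every reviewer.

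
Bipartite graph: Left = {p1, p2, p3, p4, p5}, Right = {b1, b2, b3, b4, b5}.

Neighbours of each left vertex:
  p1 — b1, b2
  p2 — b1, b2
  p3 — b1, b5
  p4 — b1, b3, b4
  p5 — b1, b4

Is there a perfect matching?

One maximum matching: p1–b1, p2–b2, p3–b5, p4–b3, p5–b4.
All 5 left vertices are covered.

Yes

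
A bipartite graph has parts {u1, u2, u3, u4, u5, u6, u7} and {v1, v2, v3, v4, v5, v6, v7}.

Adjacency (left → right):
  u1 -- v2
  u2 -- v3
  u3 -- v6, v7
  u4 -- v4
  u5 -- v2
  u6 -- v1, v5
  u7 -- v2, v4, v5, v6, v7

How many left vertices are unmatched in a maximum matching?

1

One maximum matching: u1–v2, u2–v3, u3–v7, u4–v4, u6–v1, u7–v6.
The set {u1, u5} has only 1 neighbour ({v2}), so by Hall's theorem at most 6 of the 7 left vertices can be matched.
That matches 6 of the 7, leaving 1 unmatched; no matching can do better.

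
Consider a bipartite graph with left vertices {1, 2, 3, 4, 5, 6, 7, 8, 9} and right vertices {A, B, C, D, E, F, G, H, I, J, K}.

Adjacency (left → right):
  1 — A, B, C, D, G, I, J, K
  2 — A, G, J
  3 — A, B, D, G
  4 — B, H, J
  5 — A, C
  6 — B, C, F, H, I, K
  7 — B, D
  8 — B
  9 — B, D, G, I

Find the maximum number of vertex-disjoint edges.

9

A valid assignment of size 9: 1-K, 2-J, 3-A, 4-H, 5-C, 6-F, 7-D, 8-B, 9-G.
All 9 left vertices are matched, so no larger matching exists.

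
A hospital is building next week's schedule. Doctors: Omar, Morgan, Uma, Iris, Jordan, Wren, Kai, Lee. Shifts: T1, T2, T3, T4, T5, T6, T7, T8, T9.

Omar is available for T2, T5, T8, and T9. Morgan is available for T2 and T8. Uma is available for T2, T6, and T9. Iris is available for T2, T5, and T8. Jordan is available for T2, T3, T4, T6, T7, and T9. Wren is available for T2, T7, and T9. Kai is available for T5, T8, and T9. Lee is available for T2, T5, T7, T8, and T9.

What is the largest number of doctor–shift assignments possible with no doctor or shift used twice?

7

A valid assignment of size 7: Omar-T8, Morgan-T2, Uma-T6, Iris-T5, Jordan-T4, Wren-T7, Kai-T9.
The set {Omar, Morgan, Iris, Wren, Kai, Lee} has only 5 neighbours ({T2, T5, T7, T8, T9}), so by Hall's theorem at most 7 of the 8 doctors can be matched.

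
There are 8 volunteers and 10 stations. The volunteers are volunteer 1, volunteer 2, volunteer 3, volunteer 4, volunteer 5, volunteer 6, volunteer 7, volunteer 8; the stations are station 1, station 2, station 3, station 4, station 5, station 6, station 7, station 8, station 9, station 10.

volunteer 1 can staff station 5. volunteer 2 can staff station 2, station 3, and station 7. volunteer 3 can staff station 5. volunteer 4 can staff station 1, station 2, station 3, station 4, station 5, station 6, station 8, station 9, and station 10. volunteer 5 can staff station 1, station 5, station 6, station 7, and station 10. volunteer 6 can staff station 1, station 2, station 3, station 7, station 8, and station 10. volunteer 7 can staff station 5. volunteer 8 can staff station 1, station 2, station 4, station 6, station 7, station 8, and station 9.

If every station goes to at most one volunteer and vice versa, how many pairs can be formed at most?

For example, pair volunteer 1→station 5, volunteer 2→station 3, volunteer 4→station 8, volunteer 5→station 6, volunteer 6→station 2, volunteer 8→station 7.
The set {volunteer 1, volunteer 3, volunteer 7} has only 1 neighbour ({station 5}), so by Hall's theorem at most 6 of the 8 volunteers can be matched.

6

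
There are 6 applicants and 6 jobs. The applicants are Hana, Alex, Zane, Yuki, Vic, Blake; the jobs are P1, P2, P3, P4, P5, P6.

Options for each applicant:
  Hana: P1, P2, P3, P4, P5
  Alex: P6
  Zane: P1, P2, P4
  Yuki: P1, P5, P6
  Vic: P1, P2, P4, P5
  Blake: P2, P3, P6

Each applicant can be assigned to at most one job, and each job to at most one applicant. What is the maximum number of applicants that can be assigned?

For example, pair Hana–P1, Alex–P6, Zane–P2, Yuki–P5, Vic–P4, Blake–P3.
All 6 applicants are matched, so no larger matching exists.

6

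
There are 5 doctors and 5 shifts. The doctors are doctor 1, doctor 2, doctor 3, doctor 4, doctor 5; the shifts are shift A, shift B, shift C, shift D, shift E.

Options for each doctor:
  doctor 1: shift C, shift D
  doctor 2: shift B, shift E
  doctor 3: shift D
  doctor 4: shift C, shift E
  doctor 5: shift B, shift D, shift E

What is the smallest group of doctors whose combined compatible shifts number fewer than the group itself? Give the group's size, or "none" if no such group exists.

Take S = {doctor 1, doctor 2, doctor 3, doctor 4, doctor 5}. Its neighbourhood is {shift B, shift C, shift D, shift E}, so |N(S)| = 4 < |S| = 5.
Every subset of size less than 5 has at least as many neighbours as members, so 5 is the minimum.

5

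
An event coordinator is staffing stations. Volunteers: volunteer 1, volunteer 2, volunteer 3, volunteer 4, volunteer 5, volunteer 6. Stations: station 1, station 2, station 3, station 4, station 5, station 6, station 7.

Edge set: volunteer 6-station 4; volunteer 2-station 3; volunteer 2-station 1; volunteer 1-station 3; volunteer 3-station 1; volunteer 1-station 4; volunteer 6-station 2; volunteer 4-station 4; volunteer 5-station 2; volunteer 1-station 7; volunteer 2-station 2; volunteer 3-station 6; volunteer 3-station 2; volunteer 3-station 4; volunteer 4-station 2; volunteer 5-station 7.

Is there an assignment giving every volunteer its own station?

Yes

For example, pair volunteer 1–station 3, volunteer 2–station 1, volunteer 3–station 6, volunteer 4–station 4, volunteer 5–station 7, volunteer 6–station 2.
Every volunteer is matched, so this matching saturates all of them.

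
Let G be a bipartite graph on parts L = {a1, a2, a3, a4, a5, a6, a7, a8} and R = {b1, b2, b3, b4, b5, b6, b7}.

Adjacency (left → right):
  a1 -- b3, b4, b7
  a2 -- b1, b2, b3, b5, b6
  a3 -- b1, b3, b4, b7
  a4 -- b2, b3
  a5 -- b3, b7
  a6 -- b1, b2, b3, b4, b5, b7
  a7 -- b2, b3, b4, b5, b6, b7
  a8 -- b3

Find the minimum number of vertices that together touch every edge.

7

The 7 edges a1–b4, a2–b6, a3–b1, a4–b2, a5–b3, a6–b5, a7–b7 form a matching, so any vertex cover needs at least 7 vertices (one per matched edge).
Conversely {b1, b2, b3, b4, b5, b6, b7} meets every edge and has exactly 7 vertices, so 7 is optimal.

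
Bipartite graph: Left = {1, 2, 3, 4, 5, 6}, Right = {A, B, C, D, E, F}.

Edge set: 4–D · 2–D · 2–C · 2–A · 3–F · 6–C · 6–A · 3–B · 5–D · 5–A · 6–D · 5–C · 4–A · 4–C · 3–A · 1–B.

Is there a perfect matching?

The set {2, 4, 5, 6} has only 3 neighbours ({A, C, D}), so by Hall's theorem at most 5 of the 6 left vertices can be matched.
Hence no matching covers every left vertex.

No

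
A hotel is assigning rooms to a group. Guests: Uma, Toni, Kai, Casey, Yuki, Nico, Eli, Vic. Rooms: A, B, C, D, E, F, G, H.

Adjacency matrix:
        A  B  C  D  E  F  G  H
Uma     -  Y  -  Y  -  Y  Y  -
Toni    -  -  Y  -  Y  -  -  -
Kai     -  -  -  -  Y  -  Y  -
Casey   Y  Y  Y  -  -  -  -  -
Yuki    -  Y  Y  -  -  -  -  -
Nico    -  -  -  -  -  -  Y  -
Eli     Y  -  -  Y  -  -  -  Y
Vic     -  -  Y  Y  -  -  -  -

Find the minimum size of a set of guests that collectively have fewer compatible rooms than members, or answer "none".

none

A matching saturating every guest exists, for instance Uma→F, Toni→C, Kai→E, Casey→A, Yuki→B, Nico→G, Eli→H, Vic→D.
By Hall's marriage theorem, this means |N(S)| ≥ |S| for every subset S, so no violating subset exists.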